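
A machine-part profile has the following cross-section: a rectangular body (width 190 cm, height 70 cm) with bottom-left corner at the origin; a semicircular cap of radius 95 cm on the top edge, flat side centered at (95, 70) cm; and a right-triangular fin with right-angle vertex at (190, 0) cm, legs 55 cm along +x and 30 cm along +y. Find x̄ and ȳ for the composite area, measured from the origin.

x̄ = 98.30 cm, ȳ = 72.00 cm

Part | A | x̄ᵢ | ȳᵢ | A·x̄ᵢ | A·ȳᵢ
rectangular body | 13300.00 | 95.00 | 35.00 | 1263500.00 | 465500.00
semicircular top | 14176.44 | 95.00 | 110.32 | 1346761.50 | 1563933.91
triangular fin | 825.00 | 208.33 | 10.00 | 171875.00 | 8250.00
Σ | 28301.44 |  |  | 2782136.50 | 2037683.91
x̄ = 2782136.50 / 28301.44 = 98.30 cm
ȳ = 2037683.91 / 28301.44 = 72.00 cm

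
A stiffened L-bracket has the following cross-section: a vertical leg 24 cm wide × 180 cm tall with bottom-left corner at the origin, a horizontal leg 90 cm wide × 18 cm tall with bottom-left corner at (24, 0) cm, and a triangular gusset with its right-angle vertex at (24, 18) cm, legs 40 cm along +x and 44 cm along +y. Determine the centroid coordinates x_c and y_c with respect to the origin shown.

x_c = 28.81 cm, y_c = 63.36 cm

Part | A | x̄ᵢ | ȳᵢ | A·x̄ᵢ | A·ȳᵢ
vertical leg | 4320.00 | 12.00 | 90.00 | 51840.00 | 388800.00
horizontal leg | 1620.00 | 69.00 | 9.00 | 111780.00 | 14580.00
gusset | 880.00 | 37.33 | 32.67 | 32853.33 | 28746.67
Σ | 6820.00 |  |  | 196473.33 | 432126.67
x_c = 196473.33 / 6820.00 = 28.81 cm
y_c = 432126.67 / 6820.00 = 63.36 cm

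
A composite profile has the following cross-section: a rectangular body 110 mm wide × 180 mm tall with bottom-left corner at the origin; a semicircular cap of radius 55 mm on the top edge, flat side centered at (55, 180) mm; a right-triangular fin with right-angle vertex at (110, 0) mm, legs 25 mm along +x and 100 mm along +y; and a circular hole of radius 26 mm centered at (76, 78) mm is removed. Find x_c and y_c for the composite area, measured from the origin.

rectangular body: A = 110 × 180 = 19800.00, centroid at (55.00, 90.00).
semicircular top: A = ½π·55² = 4751.66, centroid at (55.00, 203.34).
triangular fin: A = ½·25·100 = 1250.00, centroid at (118.33, 33.33).
hole: A = −π·26² = -2123.72, centroid at (76.00, 78.00).
ΣA = 23677.94 mm²
ΣAx_c = (19800.00)(55.00) + (4751.66)(55.00) + (1250.00)(118.33) + (-2123.72)(76.00) = 1336855.44 mm³
ΣAy_c = (19800.00)(90.00) + (4751.66)(203.34) + (1250.00)(33.33) + (-2123.72)(78.00) = 2624232.04 mm³
x_c = 1336855.44 / 23677.94 = 56.46 mm
y_c = 2624232.04 / 23677.94 = 110.83 mm

x_c = 56.46 mm, y_c = 110.83 mm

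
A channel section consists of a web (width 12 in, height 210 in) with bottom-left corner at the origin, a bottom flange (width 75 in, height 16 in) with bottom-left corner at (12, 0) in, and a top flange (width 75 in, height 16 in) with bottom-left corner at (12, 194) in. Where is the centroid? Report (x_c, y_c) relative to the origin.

Part | A | x̄ᵢ | ȳᵢ | A·x̄ᵢ | A·ȳᵢ
web | 2520.00 | 6.00 | 105.00 | 15120.00 | 264600.00
bottom flange | 1200.00 | 49.50 | 8.00 | 59400.00 | 9600.00
top flange | 1200.00 | 49.50 | 202.00 | 59400.00 | 242400.00
Σ | 4920.00 |  |  | 133920.00 | 516600.00
x_c = 133920.00 / 4920.00 = 27.22 in
y_c = 516600.00 / 4920.00 = 105.00 in

x_c = 27.22 in, y_c = 105.00 in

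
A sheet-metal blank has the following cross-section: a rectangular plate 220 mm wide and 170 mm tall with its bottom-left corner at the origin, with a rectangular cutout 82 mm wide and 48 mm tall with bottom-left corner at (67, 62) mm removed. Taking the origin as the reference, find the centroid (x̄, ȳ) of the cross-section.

x̄ = 110.24 mm, ȳ = 84.88 mm

plate: A = 220 × 170 = 37400.00, centroid at (110.00, 85.00).
hole: A = −(82 × 48) = -3936.00, centroid at (108.00, 86.00).
ΣA = 33464.00 mm²
ΣAx̄ = (37400.00)(110.00) + (-3936.00)(108.00) = 3688912.00 mm³
ΣAȳ = (37400.00)(85.00) + (-3936.00)(86.00) = 2840504.00 mm³
x̄ = 3688912.00 / 33464.00 = 110.24 mm
ȳ = 2840504.00 / 33464.00 = 84.88 mm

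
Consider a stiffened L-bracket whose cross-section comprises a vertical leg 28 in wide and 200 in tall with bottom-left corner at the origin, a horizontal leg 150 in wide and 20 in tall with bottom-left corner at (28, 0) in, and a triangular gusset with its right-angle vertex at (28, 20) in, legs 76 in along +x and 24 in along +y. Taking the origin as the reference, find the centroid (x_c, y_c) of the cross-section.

x_c = 45.84 in, y_c = 64.71 in

vertical leg: A = 28 × 200 = 5600.00, centroid at (14.00, 100.00).
horizontal leg: A = 150 × 20 = 3000.00, centroid at (103.00, 10.00).
gusset: A = ½·76·24 = 912.00, centroid at (53.33, 28.00).
ΣA = 9512.00 in²
ΣAx_c = (5600.00)(14.00) + (3000.00)(103.00) + (912.00)(53.33) = 436040.00 in³
ΣAy_c = (5600.00)(100.00) + (3000.00)(10.00) + (912.00)(28.00) = 615536.00 in³
x_c = 436040.00 / 9512.00 = 45.84 in
y_c = 615536.00 / 9512.00 = 64.71 in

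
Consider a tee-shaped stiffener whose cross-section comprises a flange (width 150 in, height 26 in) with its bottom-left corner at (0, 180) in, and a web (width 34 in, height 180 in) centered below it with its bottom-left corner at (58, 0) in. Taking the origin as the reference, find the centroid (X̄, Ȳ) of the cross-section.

X̄ = 75.00 in, Ȳ = 130.09 in

Part | A | x̄ᵢ | ȳᵢ | A·x̄ᵢ | A·ȳᵢ
web | 6120.00 | 75.00 | 90.00 | 459000.00 | 550800.00
flange | 3900.00 | 75.00 | 193.00 | 292500.00 | 752700.00
Σ | 10020.00 |  |  | 751500.00 | 1303500.00
X̄ = 751500.00 / 10020.00 = 75.00 in
Ȳ = 1303500.00 / 10020.00 = 130.09 in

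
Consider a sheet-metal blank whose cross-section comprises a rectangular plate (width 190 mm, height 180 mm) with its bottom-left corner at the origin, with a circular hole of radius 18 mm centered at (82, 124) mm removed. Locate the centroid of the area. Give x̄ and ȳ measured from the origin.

x̄ = 95.40 mm, ȳ = 88.96 mm

Part | A | x̄ᵢ | ȳᵢ | A·x̄ᵢ | A·ȳᵢ
plate | 34200.00 | 95.00 | 90.00 | 3249000.00 | 3078000.00
hole | -1017.88 | 82.00 | 124.00 | -83465.83 | -126216.63
Σ | 33182.12 |  |  | 3165534.17 | 2951783.37
x̄ = 3165534.17 / 33182.12 = 95.40 mm
ȳ = 2951783.37 / 33182.12 = 88.96 mm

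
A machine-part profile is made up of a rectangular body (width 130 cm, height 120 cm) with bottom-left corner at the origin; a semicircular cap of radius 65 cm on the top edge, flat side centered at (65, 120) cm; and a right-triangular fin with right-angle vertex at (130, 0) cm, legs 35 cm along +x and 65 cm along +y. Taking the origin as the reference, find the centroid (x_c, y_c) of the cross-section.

rectangular body: A = 130 × 120 = 15600.00, centroid at (65.00, 60.00).
semicircular top: A = ½π·65² = 6636.61, centroid at (65.00, 147.59).
triangular fin: A = ½·35·65 = 1137.50, centroid at (141.67, 21.67).
ΣA = 23374.11 cm², ΣAx_c = 1606525.77 cm³, ΣAy_c = 1940122.90 cm³.
x_c = 1606525.77/23374.11 = 68.73 cm; y_c = 1940122.90/23374.11 = 83.00 cm.

x_c = 68.73 cm, y_c = 83.00 cm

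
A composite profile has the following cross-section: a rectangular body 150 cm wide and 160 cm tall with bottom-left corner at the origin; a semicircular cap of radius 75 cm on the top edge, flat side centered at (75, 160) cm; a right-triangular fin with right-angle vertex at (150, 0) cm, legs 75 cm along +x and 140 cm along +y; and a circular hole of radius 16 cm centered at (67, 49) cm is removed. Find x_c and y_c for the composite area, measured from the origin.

Part | A | x̄ᵢ | ȳᵢ | A·x̄ᵢ | A·ȳᵢ
rectangular body | 24000.00 | 75.00 | 80.00 | 1800000.00 | 1920000.00
semicircular top | 8835.73 | 75.00 | 191.83 | 662679.70 | 1694966.69
triangular fin | 5250.00 | 175.00 | 46.67 | 918750.00 | 245000.00
hole | -804.25 | 67.00 | 49.00 | -53884.60 | -39408.14
Σ | 37281.48 |  |  | 3327545.10 | 3820558.56
x_c = 3327545.10 / 37281.48 = 89.25 cm
y_c = 3820558.56 / 37281.48 = 102.48 cm

x_c = 89.25 cm, y_c = 102.48 cm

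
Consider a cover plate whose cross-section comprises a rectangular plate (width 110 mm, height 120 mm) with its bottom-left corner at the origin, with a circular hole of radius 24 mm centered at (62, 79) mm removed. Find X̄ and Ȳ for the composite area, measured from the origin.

Part | A | x̄ᵢ | ȳᵢ | A·x̄ᵢ | A·ȳᵢ
plate | 13200.00 | 55.00 | 60.00 | 726000.00 | 792000.00
hole | -1809.56 | 62.00 | 79.00 | -112192.56 | -142955.03
Σ | 11390.44 |  |  | 613807.44 | 649044.97
X̄ = 613807.44 / 11390.44 = 53.89 mm
Ȳ = 649044.97 / 11390.44 = 56.98 mm

X̄ = 53.89 mm, Ȳ = 56.98 mm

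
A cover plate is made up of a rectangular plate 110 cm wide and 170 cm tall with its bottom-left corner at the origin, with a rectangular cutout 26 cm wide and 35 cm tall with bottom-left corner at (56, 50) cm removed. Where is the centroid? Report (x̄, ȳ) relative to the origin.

x̄ = 54.28 cm, ȳ = 85.90 cm

plate: A = 110 × 170 = 18700.00, centroid at (55.00, 85.00).
hole: A = −(26 × 35) = -910.00, centroid at (69.00, 67.50).
ΣA = 17790.00 cm²
ΣAx̄ = (18700.00)(55.00) + (-910.00)(69.00) = 965710.00 cm³
ΣAȳ = (18700.00)(85.00) + (-910.00)(67.50) = 1528075.00 cm³
x̄ = 965710.00 / 17790.00 = 54.28 cm
ȳ = 1528075.00 / 17790.00 = 85.90 cm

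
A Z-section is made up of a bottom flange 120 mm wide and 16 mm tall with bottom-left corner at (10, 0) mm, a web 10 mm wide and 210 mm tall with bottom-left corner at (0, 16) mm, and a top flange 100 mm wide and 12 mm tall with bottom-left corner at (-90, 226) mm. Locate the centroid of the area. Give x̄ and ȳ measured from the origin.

bottom flange: A = 120 × 16 = 1920.00, centroid at (70.00, 8.00).
web: A = 10 × 210 = 2100.00, centroid at (5.00, 121.00).
top flange: A = 100 × 12 = 1200.00, centroid at (-40.00, 232.00).
ΣA = 5220.00 mm²
ΣAx̄ = (1920.00)(70.00) + (2100.00)(5.00) + (1200.00)(-40.00) = 96900.00 mm³
ΣAȳ = (1920.00)(8.00) + (2100.00)(121.00) + (1200.00)(232.00) = 547860.00 mm³
x̄ = 96900.00 / 5220.00 = 18.56 mm
ȳ = 547860.00 / 5220.00 = 104.95 mm

x̄ = 18.56 mm, ȳ = 104.95 mm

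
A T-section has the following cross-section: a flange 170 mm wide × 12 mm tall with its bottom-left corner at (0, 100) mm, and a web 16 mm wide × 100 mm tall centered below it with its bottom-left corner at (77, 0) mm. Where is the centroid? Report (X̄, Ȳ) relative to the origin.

X̄ = 85.00 mm, Ȳ = 81.38 mm

web: A = 16 × 100 = 1600.00, centroid at (85.00, 50.00).
flange: A = 170 × 12 = 2040.00, centroid at (85.00, 106.00).
ΣA = 3640.00 mm², ΣAX̄ = 309400.00 mm³, ΣAȲ = 296240.00 mm³.
X̄ = 309400.00/3640.00 = 85.00 mm; Ȳ = 296240.00/3640.00 = 81.38 mm.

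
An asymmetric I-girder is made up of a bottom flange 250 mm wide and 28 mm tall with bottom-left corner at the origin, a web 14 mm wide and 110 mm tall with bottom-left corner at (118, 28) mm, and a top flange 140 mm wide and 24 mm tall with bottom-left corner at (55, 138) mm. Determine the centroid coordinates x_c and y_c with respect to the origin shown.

x_c = 125.00 mm, y_c = 61.33 mm

Part | A | x̄ᵢ | ȳᵢ | A·x̄ᵢ | A·ȳᵢ
bottom flange | 7000.00 | 125.00 | 14.00 | 875000.00 | 98000.00
web | 1540.00 | 125.00 | 83.00 | 192500.00 | 127820.00
top flange | 3360.00 | 125.00 | 150.00 | 420000.00 | 504000.00
Σ | 11900.00 |  |  | 1487500.00 | 729820.00
x_c = 1487500.00 / 11900.00 = 125.00 mm
y_c = 729820.00 / 11900.00 = 61.33 mm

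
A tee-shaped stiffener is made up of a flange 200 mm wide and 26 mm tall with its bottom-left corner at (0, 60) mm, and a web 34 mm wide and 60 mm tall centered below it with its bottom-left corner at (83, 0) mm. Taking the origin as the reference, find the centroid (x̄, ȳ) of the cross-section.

x̄ = 100.00 mm, ȳ = 60.88 mm

Part | A | x̄ᵢ | ȳᵢ | A·x̄ᵢ | A·ȳᵢ
web | 2040.00 | 100.00 | 30.00 | 204000.00 | 61200.00
flange | 5200.00 | 100.00 | 73.00 | 520000.00 | 379600.00
Σ | 7240.00 |  |  | 724000.00 | 440800.00
x̄ = 724000.00 / 7240.00 = 100.00 mm
ȳ = 440800.00 / 7240.00 = 60.88 mm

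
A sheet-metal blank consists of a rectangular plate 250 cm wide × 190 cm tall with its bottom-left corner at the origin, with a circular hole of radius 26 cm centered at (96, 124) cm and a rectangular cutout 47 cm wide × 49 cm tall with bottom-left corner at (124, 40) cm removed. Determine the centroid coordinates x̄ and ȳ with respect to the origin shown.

Part | A | x̄ᵢ | ȳᵢ | A·x̄ᵢ | A·ȳᵢ
plate | 47500.00 | 125.00 | 95.00 | 5937500.00 | 4512500.00
hole 1 | -2123.72 | 96.00 | 124.00 | -203876.80 | -263340.86
hole 2 | -2303.00 | 147.50 | 64.50 | -339692.50 | -148543.50
Σ | 43073.28 |  |  | 5393930.70 | 4100615.64
x̄ = 5393930.70 / 43073.28 = 125.23 cm
ȳ = 4100615.64 / 43073.28 = 95.20 cm

x̄ = 125.23 cm, ȳ = 95.20 cm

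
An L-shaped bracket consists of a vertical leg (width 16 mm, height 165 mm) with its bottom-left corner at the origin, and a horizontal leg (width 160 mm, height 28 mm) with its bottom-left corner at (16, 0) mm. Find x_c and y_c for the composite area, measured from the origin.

vertical leg: A = 16 × 165 = 2640.00, centroid at (8.00, 82.50).
horizontal leg: A = 160 × 28 = 4480.00, centroid at (96.00, 14.00).
ΣA = 7120.00 mm²
ΣAx_c = (2640.00)(8.00) + (4480.00)(96.00) = 451200.00 mm³
ΣAy_c = (2640.00)(82.50) + (4480.00)(14.00) = 280520.00 mm³
x_c = 451200.00 / 7120.00 = 63.37 mm
y_c = 280520.00 / 7120.00 = 39.40 mm

x_c = 63.37 mm, y_c = 39.40 mm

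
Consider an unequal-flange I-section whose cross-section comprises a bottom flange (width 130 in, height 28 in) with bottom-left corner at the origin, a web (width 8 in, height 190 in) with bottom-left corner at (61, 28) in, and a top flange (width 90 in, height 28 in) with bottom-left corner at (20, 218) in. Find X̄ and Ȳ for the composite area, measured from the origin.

Part | A | x̄ᵢ | ȳᵢ | A·x̄ᵢ | A·ȳᵢ
bottom flange | 3640.00 | 65.00 | 14.00 | 236600.00 | 50960.00
web | 1520.00 | 65.00 | 123.00 | 98800.00 | 186960.00
top flange | 2520.00 | 65.00 | 232.00 | 163800.00 | 584640.00
Σ | 7680.00 |  |  | 499200.00 | 822560.00
X̄ = 499200.00 / 7680.00 = 65.00 in
Ȳ = 822560.00 / 7680.00 = 107.10 in

X̄ = 65.00 in, Ȳ = 107.10 in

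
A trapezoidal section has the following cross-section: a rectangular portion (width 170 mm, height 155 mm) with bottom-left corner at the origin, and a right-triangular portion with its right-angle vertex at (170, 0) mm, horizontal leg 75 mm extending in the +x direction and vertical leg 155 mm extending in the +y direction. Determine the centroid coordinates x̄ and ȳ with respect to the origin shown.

x̄ = 104.88 mm, ȳ = 72.83 mm

rectangular portion: A = 170 × 155 = 26350.00, centroid at (85.00, 77.50).
triangular portion: A = ½·75·155 = 5812.50, centroid at (195.00, 51.67).
ΣA = 32162.50 mm², ΣAx̄ = 3373187.50 mm³, ΣAȳ = 2342437.50 mm³.
x̄ = 3373187.50/32162.50 = 104.88 mm; ȳ = 2342437.50/32162.50 = 72.83 mm.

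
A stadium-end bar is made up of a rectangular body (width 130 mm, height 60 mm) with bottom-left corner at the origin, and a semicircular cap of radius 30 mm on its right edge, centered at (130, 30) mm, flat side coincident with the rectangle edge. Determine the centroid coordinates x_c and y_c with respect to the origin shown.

x_c = 76.93 mm, y_c = 30.00 mm

Part | A | x̄ᵢ | ȳᵢ | A·x̄ᵢ | A·ȳᵢ
rectangular body | 7800.00 | 65.00 | 30.00 | 507000.00 | 234000.00
semicircular end | 1413.72 | 142.73 | 30.00 | 201783.17 | 42411.50
Σ | 9213.72 |  |  | 708783.17 | 276411.50
x_c = 708783.17 / 9213.72 = 76.93 mm
y_c = 276411.50 / 9213.72 = 30.00 mm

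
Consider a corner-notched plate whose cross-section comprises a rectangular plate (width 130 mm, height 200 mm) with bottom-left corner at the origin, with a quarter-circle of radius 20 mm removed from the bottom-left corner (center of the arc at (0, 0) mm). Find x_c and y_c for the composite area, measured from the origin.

Part | A | x̄ᵢ | ȳᵢ | A·x̄ᵢ | A·ȳᵢ
plate | 26000.00 | 65.00 | 100.00 | 1690000.00 | 2600000.00
removed quarter-circle | -314.16 | 8.49 | 8.49 | -2666.67 | -2666.67
Σ | 25685.84 |  |  | 1687333.33 | 2597333.33
x_c = 1687333.33 / 25685.84 = 65.69 mm
y_c = 2597333.33 / 25685.84 = 101.12 mm

x_c = 65.69 mm, y_c = 101.12 mm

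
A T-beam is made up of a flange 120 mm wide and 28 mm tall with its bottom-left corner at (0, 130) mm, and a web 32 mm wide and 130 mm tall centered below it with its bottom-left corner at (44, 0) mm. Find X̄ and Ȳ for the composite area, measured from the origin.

X̄ = 60.00 mm, Ȳ = 100.30 mm

Part | A | x̄ᵢ | ȳᵢ | A·x̄ᵢ | A·ȳᵢ
web | 4160.00 | 60.00 | 65.00 | 249600.00 | 270400.00
flange | 3360.00 | 60.00 | 144.00 | 201600.00 | 483840.00
Σ | 7520.00 |  |  | 451200.00 | 754240.00
X̄ = 451200.00 / 7520.00 = 60.00 mm
Ȳ = 754240.00 / 7520.00 = 100.30 mm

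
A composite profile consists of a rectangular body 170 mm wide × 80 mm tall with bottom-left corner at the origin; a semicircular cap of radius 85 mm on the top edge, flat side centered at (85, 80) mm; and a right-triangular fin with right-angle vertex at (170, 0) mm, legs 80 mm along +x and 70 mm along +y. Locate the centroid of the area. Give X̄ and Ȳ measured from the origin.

X̄ = 96.27 mm, Ȳ = 69.43 mm

rectangular body: A = 170 × 80 = 13600.00, centroid at (85.00, 40.00).
semicircular top: A = ½π·85² = 11349.00, centroid at (85.00, 116.08).
triangular fin: A = ½·80·70 = 2800.00, centroid at (196.67, 23.33).
ΣA = 27749.00 mm², ΣAX̄ = 2671331.96 mm³, ΣAȲ = 1926670.28 mm³.
X̄ = 2671331.96/27749.00 = 96.27 mm; Ȳ = 1926670.28/27749.00 = 69.43 mm.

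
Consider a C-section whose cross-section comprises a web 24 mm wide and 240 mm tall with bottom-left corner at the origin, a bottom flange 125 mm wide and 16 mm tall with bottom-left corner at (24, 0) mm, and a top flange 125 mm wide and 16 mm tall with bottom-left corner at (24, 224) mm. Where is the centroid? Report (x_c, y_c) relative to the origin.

web: A = 24 × 240 = 5760.00, centroid at (12.00, 120.00).
bottom flange: A = 125 × 16 = 2000.00, centroid at (86.50, 8.00).
top flange: A = 125 × 16 = 2000.00, centroid at (86.50, 232.00).
ΣA = 9760.00 mm²
ΣAx_c = (5760.00)(12.00) + (2000.00)(86.50) + (2000.00)(86.50) = 415120.00 mm³
ΣAy_c = (5760.00)(120.00) + (2000.00)(8.00) + (2000.00)(232.00) = 1171200.00 mm³
x_c = 415120.00 / 9760.00 = 42.53 mm
y_c = 1171200.00 / 9760.00 = 120.00 mm

x_c = 42.53 mm, y_c = 120.00 mm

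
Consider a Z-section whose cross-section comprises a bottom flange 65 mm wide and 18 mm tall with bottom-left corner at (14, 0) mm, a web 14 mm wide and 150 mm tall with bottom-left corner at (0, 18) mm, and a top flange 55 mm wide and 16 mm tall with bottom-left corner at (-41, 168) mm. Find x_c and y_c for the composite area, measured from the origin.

x_c = 13.79 mm, y_c = 86.92 mm

Part | A | x̄ᵢ | ȳᵢ | A·x̄ᵢ | A·ȳᵢ
bottom flange | 1170.00 | 46.50 | 9.00 | 54405.00 | 10530.00
web | 2100.00 | 7.00 | 93.00 | 14700.00 | 195300.00
top flange | 880.00 | -13.50 | 176.00 | -11880.00 | 154880.00
Σ | 4150.00 |  |  | 57225.00 | 360710.00
x_c = 57225.00 / 4150.00 = 13.79 mm
y_c = 360710.00 / 4150.00 = 86.92 mm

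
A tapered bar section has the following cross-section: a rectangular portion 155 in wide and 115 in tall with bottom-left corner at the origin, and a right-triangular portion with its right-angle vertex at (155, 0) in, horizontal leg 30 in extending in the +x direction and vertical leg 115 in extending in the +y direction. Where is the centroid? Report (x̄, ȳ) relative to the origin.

x̄ = 85.22 in, ȳ = 55.81 in

rectangular portion: A = 155 × 115 = 17825.00, centroid at (77.50, 57.50).
triangular portion: A = ½·30·115 = 1725.00, centroid at (165.00, 38.33).
ΣA = 19550.00 in², ΣAx̄ = 1666062.50 in³, ΣAȳ = 1091062.50 in³.
x̄ = 1666062.50/19550.00 = 85.22 in; ȳ = 1091062.50/19550.00 = 55.81 in.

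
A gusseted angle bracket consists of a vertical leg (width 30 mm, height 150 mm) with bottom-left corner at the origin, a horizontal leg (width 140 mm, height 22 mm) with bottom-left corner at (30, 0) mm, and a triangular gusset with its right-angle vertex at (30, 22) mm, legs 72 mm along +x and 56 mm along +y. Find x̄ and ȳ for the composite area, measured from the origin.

x̄ = 50.48 mm, ȳ = 47.25 mm

Part | A | x̄ᵢ | ȳᵢ | A·x̄ᵢ | A·ȳᵢ
vertical leg | 4500.00 | 15.00 | 75.00 | 67500.00 | 337500.00
horizontal leg | 3080.00 | 100.00 | 11.00 | 308000.00 | 33880.00
gusset | 2016.00 | 54.00 | 40.67 | 108864.00 | 81984.00
Σ | 9596.00 |  |  | 484364.00 | 453364.00
x̄ = 484364.00 / 9596.00 = 50.48 mm
ȳ = 453364.00 / 9596.00 = 47.25 mm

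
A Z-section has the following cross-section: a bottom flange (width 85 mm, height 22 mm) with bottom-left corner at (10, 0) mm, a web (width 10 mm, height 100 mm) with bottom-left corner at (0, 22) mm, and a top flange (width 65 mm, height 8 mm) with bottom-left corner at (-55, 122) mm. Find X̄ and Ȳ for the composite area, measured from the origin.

X̄ = 26.98 mm, Ȳ = 46.63 mm

bottom flange: A = 85 × 22 = 1870.00, centroid at (52.50, 11.00).
web: A = 10 × 100 = 1000.00, centroid at (5.00, 72.00).
top flange: A = 65 × 8 = 520.00, centroid at (-22.50, 126.00).
ΣA = 3390.00 mm²
ΣAX̄ = (1870.00)(52.50) + (1000.00)(5.00) + (520.00)(-22.50) = 91475.00 mm³
ΣAȲ = (1870.00)(11.00) + (1000.00)(72.00) + (520.00)(126.00) = 158090.00 mm³
X̄ = 91475.00 / 3390.00 = 26.98 mm
Ȳ = 158090.00 / 3390.00 = 46.63 mm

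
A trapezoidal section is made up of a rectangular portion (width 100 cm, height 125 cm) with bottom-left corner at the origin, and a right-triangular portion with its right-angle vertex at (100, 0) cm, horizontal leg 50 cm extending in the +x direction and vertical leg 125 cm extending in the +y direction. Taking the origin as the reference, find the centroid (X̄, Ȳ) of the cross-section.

Part | A | x̄ᵢ | ȳᵢ | A·x̄ᵢ | A·ȳᵢ
rectangular portion | 12500.00 | 50.00 | 62.50 | 625000.00 | 781250.00
triangular portion | 3125.00 | 116.67 | 41.67 | 364583.33 | 130208.33
Σ | 15625.00 |  |  | 989583.33 | 911458.33
X̄ = 989583.33 / 15625.00 = 63.33 cm
Ȳ = 911458.33 / 15625.00 = 58.33 cm

X̄ = 63.33 cm, Ȳ = 58.33 cm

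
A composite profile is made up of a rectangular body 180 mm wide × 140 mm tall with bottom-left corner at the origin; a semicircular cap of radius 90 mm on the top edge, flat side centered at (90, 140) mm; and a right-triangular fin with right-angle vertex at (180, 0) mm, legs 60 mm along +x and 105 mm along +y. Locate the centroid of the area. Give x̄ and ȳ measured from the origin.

rectangular body: A = 180 × 140 = 25200.00, centroid at (90.00, 70.00).
semicircular top: A = ½π·90² = 12723.45, centroid at (90.00, 178.20).
triangular fin: A = ½·60·105 = 3150.00, centroid at (200.00, 35.00).
ΣA = 41073.45 mm²
ΣAx̄ = (25200.00)(90.00) + (12723.45)(90.00) + (3150.00)(200.00) = 4043110.52 mm³
ΣAȳ = (25200.00)(70.00) + (12723.45)(178.20) + (3150.00)(35.00) = 4141533.03 mm³
x̄ = 4043110.52 / 41073.45 = 98.44 mm
ȳ = 4141533.03 / 41073.45 = 100.83 mm

x̄ = 98.44 mm, ȳ = 100.83 mm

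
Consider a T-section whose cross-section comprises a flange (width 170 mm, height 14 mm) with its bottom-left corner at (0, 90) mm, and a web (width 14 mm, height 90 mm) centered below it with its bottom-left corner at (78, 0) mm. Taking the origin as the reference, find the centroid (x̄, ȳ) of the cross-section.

Part | A | x̄ᵢ | ȳᵢ | A·x̄ᵢ | A·ȳᵢ
web | 1260.00 | 85.00 | 45.00 | 107100.00 | 56700.00
flange | 2380.00 | 85.00 | 97.00 | 202300.00 | 230860.00
Σ | 3640.00 |  |  | 309400.00 | 287560.00
x̄ = 309400.00 / 3640.00 = 85.00 mm
ȳ = 287560.00 / 3640.00 = 79.00 mm

x̄ = 85.00 mm, ȳ = 79.00 mm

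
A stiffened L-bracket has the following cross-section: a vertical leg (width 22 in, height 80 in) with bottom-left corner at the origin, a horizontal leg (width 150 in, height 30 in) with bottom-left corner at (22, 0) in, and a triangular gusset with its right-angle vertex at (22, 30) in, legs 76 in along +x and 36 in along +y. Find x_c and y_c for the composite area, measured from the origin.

x_c = 68.25 in, y_c = 25.61 in

Part | A | x̄ᵢ | ȳᵢ | A·x̄ᵢ | A·ȳᵢ
vertical leg | 1760.00 | 11.00 | 40.00 | 19360.00 | 70400.00
horizontal leg | 4500.00 | 97.00 | 15.00 | 436500.00 | 67500.00
gusset | 1368.00 | 47.33 | 42.00 | 64752.00 | 57456.00
Σ | 7628.00 |  |  | 520612.00 | 195356.00
x_c = 520612.00 / 7628.00 = 68.25 in
y_c = 195356.00 / 7628.00 = 25.61 in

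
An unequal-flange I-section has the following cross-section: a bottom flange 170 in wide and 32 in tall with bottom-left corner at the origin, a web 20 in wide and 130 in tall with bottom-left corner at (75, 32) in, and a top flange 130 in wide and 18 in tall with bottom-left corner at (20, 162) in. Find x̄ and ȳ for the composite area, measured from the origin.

x̄ = 85.00 in, ȳ = 71.23 in

bottom flange: A = 170 × 32 = 5440.00, centroid at (85.00, 16.00).
web: A = 20 × 130 = 2600.00, centroid at (85.00, 97.00).
top flange: A = 130 × 18 = 2340.00, centroid at (85.00, 171.00).
ΣA = 10380.00 in², ΣAx̄ = 882300.00 in³, ΣAȳ = 739380.00 in³.
x̄ = 882300.00/10380.00 = 85.00 in; ȳ = 739380.00/10380.00 = 71.23 in.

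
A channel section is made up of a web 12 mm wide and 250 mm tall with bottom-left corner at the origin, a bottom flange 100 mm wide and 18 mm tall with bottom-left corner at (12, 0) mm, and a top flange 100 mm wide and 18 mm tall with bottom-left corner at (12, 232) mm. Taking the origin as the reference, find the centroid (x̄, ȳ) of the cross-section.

x̄ = 36.55 mm, ȳ = 125.00 mm

web: A = 12 × 250 = 3000.00, centroid at (6.00, 125.00).
bottom flange: A = 100 × 18 = 1800.00, centroid at (62.00, 9.00).
top flange: A = 100 × 18 = 1800.00, centroid at (62.00, 241.00).
ΣA = 6600.00 mm², ΣAx̄ = 241200.00 mm³, ΣAȳ = 825000.00 mm³.
x̄ = 241200.00/6600.00 = 36.55 mm; ȳ = 825000.00/6600.00 = 125.00 mm.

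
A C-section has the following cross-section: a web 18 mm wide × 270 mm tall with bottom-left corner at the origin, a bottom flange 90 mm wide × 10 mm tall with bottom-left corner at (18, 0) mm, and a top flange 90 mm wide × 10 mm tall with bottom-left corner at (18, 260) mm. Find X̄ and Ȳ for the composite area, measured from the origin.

web: A = 18 × 270 = 4860.00, centroid at (9.00, 135.00).
bottom flange: A = 90 × 10 = 900.00, centroid at (63.00, 5.00).
top flange: A = 90 × 10 = 900.00, centroid at (63.00, 265.00).
ΣA = 6660.00 mm²
ΣAX̄ = (4860.00)(9.00) + (900.00)(63.00) + (900.00)(63.00) = 157140.00 mm³
ΣAȲ = (4860.00)(135.00) + (900.00)(5.00) + (900.00)(265.00) = 899100.00 mm³
X̄ = 157140.00 / 6660.00 = 23.59 mm
Ȳ = 899100.00 / 6660.00 = 135.00 mm

X̄ = 23.59 mm, Ȳ = 135.00 mm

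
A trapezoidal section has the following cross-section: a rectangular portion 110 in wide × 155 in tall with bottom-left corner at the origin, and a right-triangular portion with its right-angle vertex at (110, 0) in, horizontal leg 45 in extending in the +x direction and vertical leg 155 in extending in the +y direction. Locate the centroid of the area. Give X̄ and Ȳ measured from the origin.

rectangular portion: A = 110 × 155 = 17050.00, centroid at (55.00, 77.50).
triangular portion: A = ½·45·155 = 3487.50, centroid at (125.00, 51.67).
ΣA = 20537.50 in², ΣAX̄ = 1373687.50 in³, ΣAȲ = 1501562.50 in³.
X̄ = 1373687.50/20537.50 = 66.89 in; Ȳ = 1501562.50/20537.50 = 73.11 in.

X̄ = 66.89 in, Ȳ = 73.11 in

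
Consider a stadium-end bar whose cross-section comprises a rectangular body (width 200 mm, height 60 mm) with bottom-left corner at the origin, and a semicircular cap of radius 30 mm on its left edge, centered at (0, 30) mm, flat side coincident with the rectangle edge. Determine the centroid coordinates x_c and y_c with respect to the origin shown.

x_c = 88.12 mm, y_c = 30.00 mm

Part | A | x̄ᵢ | ȳᵢ | A·x̄ᵢ | A·ȳᵢ
rectangular body | 12000.00 | 100.00 | 30.00 | 1200000.00 | 360000.00
semicircular end | 1413.72 | -12.73 | 30.00 | -18000.00 | 42411.50
Σ | 13413.72 |  |  | 1182000.00 | 402411.50
x_c = 1182000.00 / 13413.72 = 88.12 mm
y_c = 402411.50 / 13413.72 = 30.00 mm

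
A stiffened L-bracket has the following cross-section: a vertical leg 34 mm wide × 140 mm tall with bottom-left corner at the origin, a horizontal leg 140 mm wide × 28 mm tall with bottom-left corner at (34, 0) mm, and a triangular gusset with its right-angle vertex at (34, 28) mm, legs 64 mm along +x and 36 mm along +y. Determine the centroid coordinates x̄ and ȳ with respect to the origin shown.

vertical leg: A = 34 × 140 = 4760.00, centroid at (17.00, 70.00).
horizontal leg: A = 140 × 28 = 3920.00, centroid at (104.00, 14.00).
gusset: A = ½·64·36 = 1152.00, centroid at (55.33, 40.00).
ΣA = 9832.00 mm², ΣAx̄ = 552344.00 mm³, ΣAȳ = 434160.00 mm³.
x̄ = 552344.00/9832.00 = 56.18 mm; ȳ = 434160.00/9832.00 = 44.16 mm.

x̄ = 56.18 mm, ȳ = 44.16 mm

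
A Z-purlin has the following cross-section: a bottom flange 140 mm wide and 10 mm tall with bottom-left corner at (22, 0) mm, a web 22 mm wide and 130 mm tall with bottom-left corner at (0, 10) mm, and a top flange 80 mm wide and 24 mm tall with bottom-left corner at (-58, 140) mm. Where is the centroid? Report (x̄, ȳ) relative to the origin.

x̄ = 20.34 mm, ȳ = 83.06 mm

Part | A | x̄ᵢ | ȳᵢ | A·x̄ᵢ | A·ȳᵢ
bottom flange | 1400.00 | 92.00 | 5.00 | 128800.00 | 7000.00
web | 2860.00 | 11.00 | 75.00 | 31460.00 | 214500.00
top flange | 1920.00 | -18.00 | 152.00 | -34560.00 | 291840.00
Σ | 6180.00 |  |  | 125700.00 | 513340.00
x̄ = 125700.00 / 6180.00 = 20.34 mm
ȳ = 513340.00 / 6180.00 = 83.06 mm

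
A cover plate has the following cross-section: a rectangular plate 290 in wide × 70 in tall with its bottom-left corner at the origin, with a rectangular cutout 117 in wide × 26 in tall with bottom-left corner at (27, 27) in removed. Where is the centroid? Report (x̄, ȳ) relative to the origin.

x̄ = 155.49 in, ȳ = 34.12 in

plate: A = 290 × 70 = 20300.00, centroid at (145.00, 35.00).
hole: A = −(117 × 26) = -3042.00, centroid at (85.50, 40.00).
ΣA = 17258.00 in², ΣAx̄ = 2683409.00 in³, ΣAȳ = 588820.00 in³.
x̄ = 2683409.00/17258.00 = 155.49 in; ȳ = 588820.00/17258.00 = 34.12 in.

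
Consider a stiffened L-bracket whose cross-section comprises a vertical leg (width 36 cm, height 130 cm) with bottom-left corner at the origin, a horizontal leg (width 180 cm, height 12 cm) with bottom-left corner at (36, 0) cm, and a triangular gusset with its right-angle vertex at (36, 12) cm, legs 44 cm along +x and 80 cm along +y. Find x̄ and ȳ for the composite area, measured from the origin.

vertical leg: A = 36 × 130 = 4680.00, centroid at (18.00, 65.00).
horizontal leg: A = 180 × 12 = 2160.00, centroid at (126.00, 6.00).
gusset: A = ½·44·80 = 1760.00, centroid at (50.67, 38.67).
ΣA = 8600.00 cm², ΣAx̄ = 445573.33 cm³, ΣAȳ = 385213.33 cm³.
x̄ = 445573.33/8600.00 = 51.81 cm; ȳ = 385213.33/8600.00 = 44.79 cm.

x̄ = 51.81 cm, ȳ = 44.79 cm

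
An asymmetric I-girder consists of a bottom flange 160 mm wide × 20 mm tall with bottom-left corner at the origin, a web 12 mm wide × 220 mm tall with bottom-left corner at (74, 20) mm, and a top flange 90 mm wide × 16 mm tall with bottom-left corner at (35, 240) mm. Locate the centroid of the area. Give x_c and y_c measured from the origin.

x_c = 80.00 mm, y_c = 100.59 mm

bottom flange: A = 160 × 20 = 3200.00, centroid at (80.00, 10.00).
web: A = 12 × 220 = 2640.00, centroid at (80.00, 130.00).
top flange: A = 90 × 16 = 1440.00, centroid at (80.00, 248.00).
ΣA = 7280.00 mm², ΣAx_c = 582400.00 mm³, ΣAy_c = 732320.00 mm³.
x_c = 582400.00/7280.00 = 80.00 mm; y_c = 732320.00/7280.00 = 100.59 mm.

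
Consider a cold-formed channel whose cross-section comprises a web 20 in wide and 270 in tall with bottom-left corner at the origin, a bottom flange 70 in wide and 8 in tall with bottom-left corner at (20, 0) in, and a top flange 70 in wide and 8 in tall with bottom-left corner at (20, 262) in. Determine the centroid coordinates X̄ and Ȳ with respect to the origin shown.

Part | A | x̄ᵢ | ȳᵢ | A·x̄ᵢ | A·ȳᵢ
web | 5400.00 | 10.00 | 135.00 | 54000.00 | 729000.00
bottom flange | 560.00 | 55.00 | 4.00 | 30800.00 | 2240.00
top flange | 560.00 | 55.00 | 266.00 | 30800.00 | 148960.00
Σ | 6520.00 |  |  | 115600.00 | 880200.00
X̄ = 115600.00 / 6520.00 = 17.73 in
Ȳ = 880200.00 / 6520.00 = 135.00 in

X̄ = 17.73 in, Ȳ = 135.00 in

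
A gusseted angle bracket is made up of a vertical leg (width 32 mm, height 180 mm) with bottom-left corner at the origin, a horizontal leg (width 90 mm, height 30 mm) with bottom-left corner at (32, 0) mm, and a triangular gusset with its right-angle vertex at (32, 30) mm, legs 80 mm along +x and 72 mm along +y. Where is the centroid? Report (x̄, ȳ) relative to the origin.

x̄ = 41.36 mm, ȳ = 63.00 mm

Part | A | x̄ᵢ | ȳᵢ | A·x̄ᵢ | A·ȳᵢ
vertical leg | 5760.00 | 16.00 | 90.00 | 92160.00 | 518400.00
horizontal leg | 2700.00 | 77.00 | 15.00 | 207900.00 | 40500.00
gusset | 2880.00 | 58.67 | 54.00 | 168960.00 | 155520.00
Σ | 11340.00 |  |  | 469020.00 | 714420.00
x̄ = 469020.00 / 11340.00 = 41.36 mm
ȳ = 714420.00 / 11340.00 = 63.00 mm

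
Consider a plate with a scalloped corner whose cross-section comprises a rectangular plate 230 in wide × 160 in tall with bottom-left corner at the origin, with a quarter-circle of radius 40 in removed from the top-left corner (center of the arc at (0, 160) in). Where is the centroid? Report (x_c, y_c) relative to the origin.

x_c = 118.47 in, y_c = 77.77 in

Part | A | x̄ᵢ | ȳᵢ | A·x̄ᵢ | A·ȳᵢ
plate | 36800.00 | 115.00 | 80.00 | 4232000.00 | 2944000.00
removed quarter-circle | -1256.64 | 16.98 | 143.02 | -21333.33 | -179728.60
Σ | 35543.36 |  |  | 4210666.67 | 2764271.40
x_c = 4210666.67 / 35543.36 = 118.47 in
y_c = 2764271.40 / 35543.36 = 77.77 in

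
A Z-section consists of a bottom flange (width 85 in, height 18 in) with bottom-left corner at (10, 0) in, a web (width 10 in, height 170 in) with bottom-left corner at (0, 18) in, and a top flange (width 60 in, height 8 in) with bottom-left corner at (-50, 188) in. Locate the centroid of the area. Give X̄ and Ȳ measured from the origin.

bottom flange: A = 85 × 18 = 1530.00, centroid at (52.50, 9.00).
web: A = 10 × 170 = 1700.00, centroid at (5.00, 103.00).
top flange: A = 60 × 8 = 480.00, centroid at (-20.00, 192.00).
ΣA = 3710.00 in², ΣAX̄ = 79225.00 in³, ΣAȲ = 281030.00 in³.
X̄ = 79225.00/3710.00 = 21.35 in; Ȳ = 281030.00/3710.00 = 75.75 in.

X̄ = 21.35 in, Ȳ = 75.75 in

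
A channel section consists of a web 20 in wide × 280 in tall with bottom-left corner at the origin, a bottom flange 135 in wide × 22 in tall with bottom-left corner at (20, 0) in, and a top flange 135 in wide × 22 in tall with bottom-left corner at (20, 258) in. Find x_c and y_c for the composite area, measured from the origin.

x_c = 49.89 in, y_c = 140.00 in

web: A = 20 × 280 = 5600.00, centroid at (10.00, 140.00).
bottom flange: A = 135 × 22 = 2970.00, centroid at (87.50, 11.00).
top flange: A = 135 × 22 = 2970.00, centroid at (87.50, 269.00).
ΣA = 11540.00 in²
ΣAx_c = (5600.00)(10.00) + (2970.00)(87.50) + (2970.00)(87.50) = 575750.00 in³
ΣAy_c = (5600.00)(140.00) + (2970.00)(11.00) + (2970.00)(269.00) = 1615600.00 in³
x_c = 575750.00 / 11540.00 = 49.89 in
y_c = 1615600.00 / 11540.00 = 140.00 in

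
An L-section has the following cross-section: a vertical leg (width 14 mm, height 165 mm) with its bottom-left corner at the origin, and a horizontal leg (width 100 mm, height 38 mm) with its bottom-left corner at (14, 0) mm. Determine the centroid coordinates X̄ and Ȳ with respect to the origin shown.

Part | A | x̄ᵢ | ȳᵢ | A·x̄ᵢ | A·ȳᵢ
vertical leg | 2310.00 | 7.00 | 82.50 | 16170.00 | 190575.00
horizontal leg | 3800.00 | 64.00 | 19.00 | 243200.00 | 72200.00
Σ | 6110.00 |  |  | 259370.00 | 262775.00
X̄ = 259370.00 / 6110.00 = 42.45 mm
Ȳ = 262775.00 / 6110.00 = 43.01 mm

X̄ = 42.45 mm, Ȳ = 43.01 mm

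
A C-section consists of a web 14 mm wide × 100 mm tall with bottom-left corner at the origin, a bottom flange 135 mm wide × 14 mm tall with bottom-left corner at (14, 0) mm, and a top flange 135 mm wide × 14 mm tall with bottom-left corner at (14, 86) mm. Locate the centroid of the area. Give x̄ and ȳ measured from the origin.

x̄ = 61.36 mm, ȳ = 50.00 mm

Part | A | x̄ᵢ | ȳᵢ | A·x̄ᵢ | A·ȳᵢ
web | 1400.00 | 7.00 | 50.00 | 9800.00 | 70000.00
bottom flange | 1890.00 | 81.50 | 7.00 | 154035.00 | 13230.00
top flange | 1890.00 | 81.50 | 93.00 | 154035.00 | 175770.00
Σ | 5180.00 |  |  | 317870.00 | 259000.00
x̄ = 317870.00 / 5180.00 = 61.36 mm
ȳ = 259000.00 / 5180.00 = 50.00 mm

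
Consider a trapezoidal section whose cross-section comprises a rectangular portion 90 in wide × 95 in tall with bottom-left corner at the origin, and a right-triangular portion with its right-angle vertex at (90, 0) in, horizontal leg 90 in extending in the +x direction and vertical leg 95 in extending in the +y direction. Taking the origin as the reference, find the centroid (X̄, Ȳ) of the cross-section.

rectangular portion: A = 90 × 95 = 8550.00, centroid at (45.00, 47.50).
triangular portion: A = ½·90·95 = 4275.00, centroid at (120.00, 31.67).
ΣA = 12825.00 in²
ΣAX̄ = (8550.00)(45.00) + (4275.00)(120.00) = 897750.00 in³
ΣAȲ = (8550.00)(47.50) + (4275.00)(31.67) = 541500.00 in³
X̄ = 897750.00 / 12825.00 = 70.00 in
Ȳ = 541500.00 / 12825.00 = 42.22 in

X̄ = 70.00 in, Ȳ = 42.22 in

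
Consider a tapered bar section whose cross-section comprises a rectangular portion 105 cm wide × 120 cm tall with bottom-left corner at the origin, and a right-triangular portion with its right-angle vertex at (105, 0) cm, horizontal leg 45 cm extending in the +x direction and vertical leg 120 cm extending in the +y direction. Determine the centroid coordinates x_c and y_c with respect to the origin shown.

rectangular portion: A = 105 × 120 = 12600.00, centroid at (52.50, 60.00).
triangular portion: A = ½·45·120 = 2700.00, centroid at (120.00, 40.00).
ΣA = 15300.00 cm²
ΣAx_c = (12600.00)(52.50) + (2700.00)(120.00) = 985500.00 cm³
ΣAy_c = (12600.00)(60.00) + (2700.00)(40.00) = 864000.00 cm³
x_c = 985500.00 / 15300.00 = 64.41 cm
y_c = 864000.00 / 15300.00 = 56.47 cm

x_c = 64.41 cm, y_c = 56.47 cm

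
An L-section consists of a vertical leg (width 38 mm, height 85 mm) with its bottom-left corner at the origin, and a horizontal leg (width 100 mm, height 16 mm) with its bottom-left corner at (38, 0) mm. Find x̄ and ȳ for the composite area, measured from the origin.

x̄ = 41.86 mm, ȳ = 31.07 mm

vertical leg: A = 38 × 85 = 3230.00, centroid at (19.00, 42.50).
horizontal leg: A = 100 × 16 = 1600.00, centroid at (88.00, 8.00).
ΣA = 4830.00 mm², ΣAx̄ = 202170.00 mm³, ΣAȳ = 150075.00 mm³.
x̄ = 202170.00/4830.00 = 41.86 mm; ȳ = 150075.00/4830.00 = 31.07 mm.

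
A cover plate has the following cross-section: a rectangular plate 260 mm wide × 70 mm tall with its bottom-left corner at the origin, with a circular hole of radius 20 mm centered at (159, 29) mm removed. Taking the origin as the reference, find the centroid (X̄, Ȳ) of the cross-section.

X̄ = 127.85 mm, Ȳ = 35.45 mm

plate: A = 260 × 70 = 18200.00, centroid at (130.00, 35.00).
hole: A = −π·20² = -1256.64, centroid at (159.00, 29.00).
ΣA = 16943.36 mm², ΣAX̄ = 2166194.71 mm³, ΣAȲ = 600557.53 mm³.
X̄ = 2166194.71/16943.36 = 127.85 mm; Ȳ = 600557.53/16943.36 = 35.45 mm.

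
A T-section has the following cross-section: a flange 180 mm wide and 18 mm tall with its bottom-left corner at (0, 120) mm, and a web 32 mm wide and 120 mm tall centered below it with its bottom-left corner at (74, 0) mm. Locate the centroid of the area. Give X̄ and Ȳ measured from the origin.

web: A = 32 × 120 = 3840.00, centroid at (90.00, 60.00).
flange: A = 180 × 18 = 3240.00, centroid at (90.00, 129.00).
ΣA = 7080.00 mm²
ΣAX̄ = (3840.00)(90.00) + (3240.00)(90.00) = 637200.00 mm³
ΣAȲ = (3840.00)(60.00) + (3240.00)(129.00) = 648360.00 mm³
X̄ = 637200.00 / 7080.00 = 90.00 mm
Ȳ = 648360.00 / 7080.00 = 91.58 mm

X̄ = 90.00 mm, Ȳ = 91.58 mm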